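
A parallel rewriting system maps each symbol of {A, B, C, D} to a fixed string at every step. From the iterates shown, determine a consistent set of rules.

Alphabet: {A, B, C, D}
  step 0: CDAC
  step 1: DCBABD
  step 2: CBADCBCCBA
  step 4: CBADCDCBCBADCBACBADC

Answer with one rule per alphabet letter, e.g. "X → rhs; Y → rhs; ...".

  step 1 ⇒ step 2: DCBABD ⇒ CBA·D·C·B·C·CBA
    A ↦ B
    B ↦ C
    C ↦ D
    D ↦ CBA

A->B, B->C, C->D, D->CBA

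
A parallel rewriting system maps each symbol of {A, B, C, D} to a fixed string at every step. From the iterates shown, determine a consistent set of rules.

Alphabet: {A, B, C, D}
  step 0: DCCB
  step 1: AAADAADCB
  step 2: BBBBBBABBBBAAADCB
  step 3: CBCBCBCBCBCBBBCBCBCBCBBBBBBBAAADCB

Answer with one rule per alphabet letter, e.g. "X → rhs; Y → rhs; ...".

  step 2 ⇒ step 3: BBBBBBABBBBAAADCB ⇒ CB·CB·CB·CB·CB·CB·BB·CB·CB·CB·CB·BB·BB·BB·A·AAD·CB
    A ↦ BB
    B ↦ CB
    C ↦ AAD
    D ↦ A

A->BB, B->CB, C->AAD, D->A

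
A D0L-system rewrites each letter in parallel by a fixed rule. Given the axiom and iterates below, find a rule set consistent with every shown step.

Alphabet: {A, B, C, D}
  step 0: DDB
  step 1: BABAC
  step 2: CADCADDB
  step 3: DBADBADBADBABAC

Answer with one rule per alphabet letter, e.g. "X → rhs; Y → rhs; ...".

A->AD, B->C, C->DB, D->BA

  step 2 ⇒ step 3: CADCADDB ⇒ DB·AD·BA·DB·AD·BA·BA·C
    A ↦ AD
    B ↦ C
    C ↦ DB
    D ↦ BA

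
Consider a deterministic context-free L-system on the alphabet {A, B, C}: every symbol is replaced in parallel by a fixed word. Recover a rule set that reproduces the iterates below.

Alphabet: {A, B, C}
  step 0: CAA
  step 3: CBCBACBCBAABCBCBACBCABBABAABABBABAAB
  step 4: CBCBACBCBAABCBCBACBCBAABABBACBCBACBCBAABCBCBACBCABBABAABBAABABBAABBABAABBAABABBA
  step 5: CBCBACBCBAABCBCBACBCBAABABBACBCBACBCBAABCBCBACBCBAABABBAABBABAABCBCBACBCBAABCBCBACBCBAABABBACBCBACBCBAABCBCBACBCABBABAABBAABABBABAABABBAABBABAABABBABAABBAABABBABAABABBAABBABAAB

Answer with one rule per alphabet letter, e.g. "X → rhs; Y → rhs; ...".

  step 4 ⇒ step 5: CBCBACBCBAABCBCBACBCBAABABBACBCBACBCBAABCBCBACBCABBABAABBAABABBAABBABAABBAABABBA ⇒ CBC·BA·CBC·BA·AB·CBC·BA·CBC·BA·AB·AB·BA·CBC·BA·CBC·BA·AB·CBC·BA·CBC·BA·AB·AB·BA·AB·BA·BA·AB·CBC·BA·CBC·BA·AB·CBC·BA·CBC·BA·AB·AB·BA·CBC·BA·CBC·BA·AB·CBC·BA·CBC·AB·BA·BA·AB·BA·AB·AB·BA·BA·AB·AB·BA·AB·BA·BA·AB·AB·BA·BA·AB·BA·AB·AB·BA·BA·AB·AB·BA·AB·BA·BA·AB
    A ↦ AB
    B ↦ BA
    C ↦ CBC

A->AB, B->BA, C->CBC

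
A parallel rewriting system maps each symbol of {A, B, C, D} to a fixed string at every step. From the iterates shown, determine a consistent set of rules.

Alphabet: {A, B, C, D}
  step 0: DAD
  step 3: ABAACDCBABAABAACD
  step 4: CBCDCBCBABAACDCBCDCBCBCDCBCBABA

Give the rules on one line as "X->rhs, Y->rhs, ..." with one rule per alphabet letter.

  step 3 ⇒ step 4: ABAACDCBABAABAACD ⇒ CB·CD·CB·CB·A·BA·A·CD·CB·CD·CB·CB·CD·CB·CB·A·BA
    A ↦ CB
    B ↦ CD
    C ↦ A
    D ↦ BA

A->CB, B->CD, C->A, D->BA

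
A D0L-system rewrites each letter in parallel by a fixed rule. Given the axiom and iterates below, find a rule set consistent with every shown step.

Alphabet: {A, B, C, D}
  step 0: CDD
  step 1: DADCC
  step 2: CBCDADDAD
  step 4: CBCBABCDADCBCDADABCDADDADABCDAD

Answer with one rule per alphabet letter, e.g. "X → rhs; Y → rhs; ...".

  step 1 ⇒ step 2: DADCC ⇒ C·B·C·DAD·DAD
    A ↦ B
    C ↦ DAD
    D ↦ C
    B ↦ ABC  (constrained at step 2)

A->B, B->ABC, C->DAD, D->C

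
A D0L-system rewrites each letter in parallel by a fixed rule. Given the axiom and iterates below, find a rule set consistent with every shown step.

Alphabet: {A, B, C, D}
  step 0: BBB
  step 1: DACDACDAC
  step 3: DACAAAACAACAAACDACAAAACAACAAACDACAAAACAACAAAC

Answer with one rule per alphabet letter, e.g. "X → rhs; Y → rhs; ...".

  step 0 ⇒ step 1: BBB ⇒ DAC·DAC·DAC
    B ↦ DAC
    A ↦ AAC  (constrained at step 1)
    C ↦ A  (constrained at step 1)
    D ↦ BCC  (constrained at step 1)

A->AAC, B->DAC, C->A, D->BCC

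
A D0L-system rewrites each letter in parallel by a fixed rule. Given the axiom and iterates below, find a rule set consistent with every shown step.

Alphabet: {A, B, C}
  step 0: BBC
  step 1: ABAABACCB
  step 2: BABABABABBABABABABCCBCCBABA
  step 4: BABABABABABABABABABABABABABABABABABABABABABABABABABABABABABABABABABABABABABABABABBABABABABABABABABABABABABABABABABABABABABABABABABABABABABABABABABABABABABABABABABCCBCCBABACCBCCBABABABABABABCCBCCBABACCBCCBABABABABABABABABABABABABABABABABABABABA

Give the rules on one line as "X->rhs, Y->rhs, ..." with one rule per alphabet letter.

A->BAB, B->ABA, C->CCB

  step 1 ⇒ step 2: ABAABACCB ⇒ BAB·ABA·BAB·BAB·ABA·BAB·CCB·CCB·ABA
    A ↦ BAB
    B ↦ ABA
    C ↦ CCB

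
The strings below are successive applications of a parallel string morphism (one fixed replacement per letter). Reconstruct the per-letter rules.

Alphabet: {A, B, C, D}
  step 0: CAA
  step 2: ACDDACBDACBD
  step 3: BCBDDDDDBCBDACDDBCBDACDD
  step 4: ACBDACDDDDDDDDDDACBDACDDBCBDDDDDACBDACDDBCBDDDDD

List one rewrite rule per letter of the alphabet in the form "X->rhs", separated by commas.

A->BC, B->AC, C->BD, D->DD

  step 3 ⇒ step 4: BCBDDDDDBCBDACDDBCBDACDD ⇒ AC·BD·AC·DD·DD·DD·DD·DD·AC·BD·AC·DD·BC·BD·DD·DD·AC·BD·AC·DD·BC·BD·DD·DD
    A ↦ BC
    B ↦ AC
    C ↦ BD
    D ↦ DD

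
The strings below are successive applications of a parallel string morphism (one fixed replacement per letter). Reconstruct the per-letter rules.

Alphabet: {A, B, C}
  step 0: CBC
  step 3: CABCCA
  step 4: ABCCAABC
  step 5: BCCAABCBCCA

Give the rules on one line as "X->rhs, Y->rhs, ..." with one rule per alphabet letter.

A->BC, B->C, C->A

  step 4 ⇒ step 5: ABCCAABC ⇒ BC·C·A·A·BC·BC·C·A
    A ↦ BC
    B ↦ C
    C ↦ A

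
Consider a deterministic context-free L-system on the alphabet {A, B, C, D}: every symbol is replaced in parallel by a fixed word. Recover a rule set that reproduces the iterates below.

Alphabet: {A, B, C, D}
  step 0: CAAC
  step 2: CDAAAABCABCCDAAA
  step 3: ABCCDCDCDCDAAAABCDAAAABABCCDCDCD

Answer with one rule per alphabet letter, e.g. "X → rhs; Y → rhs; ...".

A->CD, B->AAA, C->AB, D->C

  step 2 ⇒ step 3: CDAAAABCABCCDAAA ⇒ AB·C·CD·CD·CD·CD·AAA·AB·CD·AAA·AB·AB·C·CD·CD·CD
    A ↦ CD
    B ↦ AAA
    C ↦ AB
    D ↦ C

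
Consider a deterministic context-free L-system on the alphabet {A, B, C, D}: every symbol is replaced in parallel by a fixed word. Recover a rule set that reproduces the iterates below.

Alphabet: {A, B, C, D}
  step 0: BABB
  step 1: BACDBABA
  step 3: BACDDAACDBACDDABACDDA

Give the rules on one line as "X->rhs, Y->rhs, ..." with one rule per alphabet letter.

  step 0 ⇒ step 1: BABB ⇒ BA·CD·BA·BA
    A ↦ CD
    B ↦ BA
    C ↦ D  (constrained at step 1)
    D ↦ A  (constrained at step 1)

A->CD, B->BA, C->D, D->A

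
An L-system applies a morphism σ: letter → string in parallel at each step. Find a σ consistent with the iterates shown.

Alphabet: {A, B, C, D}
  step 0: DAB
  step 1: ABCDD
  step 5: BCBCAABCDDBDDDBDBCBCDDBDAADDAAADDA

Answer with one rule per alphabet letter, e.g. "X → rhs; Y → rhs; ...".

A->BC, B->DD, C->BD, D->A

  step 0 ⇒ step 1: DAB ⇒ A·BC·DD
    A ↦ BC
    B ↦ DD
    D ↦ A
    C ↦ BD  (constrained at step 1)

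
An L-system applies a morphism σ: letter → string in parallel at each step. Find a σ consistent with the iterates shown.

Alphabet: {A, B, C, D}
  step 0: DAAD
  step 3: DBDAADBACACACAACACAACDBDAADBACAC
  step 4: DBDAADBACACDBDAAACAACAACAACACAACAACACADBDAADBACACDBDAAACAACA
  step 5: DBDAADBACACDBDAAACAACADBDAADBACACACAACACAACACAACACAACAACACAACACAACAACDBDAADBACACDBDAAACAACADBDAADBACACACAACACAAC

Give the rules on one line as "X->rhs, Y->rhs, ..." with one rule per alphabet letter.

  step 4 ⇒ step 5: DBDAADBACACDBDAAACAACAACAACACAACAACACADBDAADBACACDBDAAACAACA ⇒ DB·DAA·DB·AC·AC·DB·DAA·AC·A·AC·A·DB·DAA·DB·AC·AC·AC·A·AC·AC·A·AC·AC·A·AC·AC·A·AC·A·AC·AC·A·AC·AC·A·AC·A·AC·DB·DAA·DB·AC·AC·DB·DAA·AC·A·AC·A·DB·DAA·DB·AC·AC·AC·A·AC·AC·A·AC
    A ↦ AC
    B ↦ DAA
    C ↦ A
    D ↦ DB

A->AC, B->DAA, C->A, D->DB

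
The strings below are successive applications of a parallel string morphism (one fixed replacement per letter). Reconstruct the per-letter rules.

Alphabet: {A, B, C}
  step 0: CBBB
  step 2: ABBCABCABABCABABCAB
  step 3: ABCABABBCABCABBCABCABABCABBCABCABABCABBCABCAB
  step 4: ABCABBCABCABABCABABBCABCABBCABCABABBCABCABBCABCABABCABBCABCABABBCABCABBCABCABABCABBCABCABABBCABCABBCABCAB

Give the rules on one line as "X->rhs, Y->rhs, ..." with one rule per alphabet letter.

A->ABC, B->AB, C->BC

  step 3 ⇒ step 4: ABCABABBCABCABBCABCABABCABBCABCABABCABBCABCAB ⇒ ABC·AB·BC·ABC·AB·ABC·AB·AB·BC·ABC·AB·BC·ABC·AB·AB·BC·ABC·AB·BC·ABC·AB·ABC·AB·BC·ABC·AB·AB·BC·ABC·AB·BC·ABC·AB·ABC·AB·BC·ABC·AB·AB·BC·ABC·AB·BC·ABC·AB
    A ↦ ABC
    B ↦ AB
    C ↦ BC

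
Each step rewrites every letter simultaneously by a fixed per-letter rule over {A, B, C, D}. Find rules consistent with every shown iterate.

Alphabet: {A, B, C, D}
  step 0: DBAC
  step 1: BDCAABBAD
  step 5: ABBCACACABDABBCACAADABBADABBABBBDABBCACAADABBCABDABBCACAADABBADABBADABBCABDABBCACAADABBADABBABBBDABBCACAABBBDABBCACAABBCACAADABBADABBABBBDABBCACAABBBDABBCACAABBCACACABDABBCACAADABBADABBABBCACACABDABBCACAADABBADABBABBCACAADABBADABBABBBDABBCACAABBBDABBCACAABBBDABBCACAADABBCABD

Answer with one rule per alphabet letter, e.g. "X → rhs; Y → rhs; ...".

A->ABB, B->CA, C->AD, D->BD

  step 0 ⇒ step 1: DBAC ⇒ BD·CA·ABB·AD
    A ↦ ABB
    B ↦ CA
    C ↦ AD
    D ↦ BD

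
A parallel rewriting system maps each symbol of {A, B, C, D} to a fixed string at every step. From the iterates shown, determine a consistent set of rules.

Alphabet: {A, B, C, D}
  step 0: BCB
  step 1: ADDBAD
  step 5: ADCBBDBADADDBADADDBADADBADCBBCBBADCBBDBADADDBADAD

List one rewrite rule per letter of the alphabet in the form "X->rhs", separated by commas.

A->CB, B->AD, C->DB, D->B

  step 0 ⇒ step 1: BCB ⇒ AD·DB·AD
    B ↦ AD
    C ↦ DB
    A ↦ CB  (constrained at step 1)
    D ↦ B  (constrained at step 1)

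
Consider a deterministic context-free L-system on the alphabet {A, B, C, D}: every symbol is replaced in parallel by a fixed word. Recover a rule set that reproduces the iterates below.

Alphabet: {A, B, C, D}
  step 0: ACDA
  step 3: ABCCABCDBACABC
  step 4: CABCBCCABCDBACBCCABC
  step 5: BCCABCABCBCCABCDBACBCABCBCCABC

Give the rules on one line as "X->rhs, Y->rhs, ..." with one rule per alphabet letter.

A->C, B->A, C->BC, D->DB

  step 4 ⇒ step 5: CABCBCCABCDBACBCCABC ⇒ BC·C·A·BC·A·BC·BC·C·A·BC·DB·A·C·BC·A·BC·BC·C·A·BC
    A ↦ C
    B ↦ A
    C ↦ BC
    D ↦ DB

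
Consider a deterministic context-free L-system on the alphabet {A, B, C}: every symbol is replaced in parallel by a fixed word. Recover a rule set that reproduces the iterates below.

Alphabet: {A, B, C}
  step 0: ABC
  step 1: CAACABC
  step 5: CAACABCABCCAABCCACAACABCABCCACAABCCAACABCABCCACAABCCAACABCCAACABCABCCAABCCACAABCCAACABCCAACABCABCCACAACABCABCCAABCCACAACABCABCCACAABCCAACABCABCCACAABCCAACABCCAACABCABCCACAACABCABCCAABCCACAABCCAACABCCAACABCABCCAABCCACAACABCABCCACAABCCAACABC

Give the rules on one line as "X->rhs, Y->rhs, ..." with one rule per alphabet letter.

A->CA, B->AC, C->ABC

  step 0 ⇒ step 1: ABC ⇒ CA·AC·ABC
    A ↦ CA
    B ↦ AC
    C ↦ ABC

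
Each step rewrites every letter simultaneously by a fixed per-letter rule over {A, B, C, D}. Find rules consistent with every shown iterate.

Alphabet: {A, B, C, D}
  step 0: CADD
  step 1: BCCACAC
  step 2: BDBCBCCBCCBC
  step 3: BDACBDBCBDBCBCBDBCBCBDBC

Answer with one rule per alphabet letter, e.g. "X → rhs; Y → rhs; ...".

A->C, B->BD, C->BC, D->AC

  step 2 ⇒ step 3: BDBCBCCBCCBC ⇒ BD·AC·BD·BC·BD·BC·BC·BD·BC·BC·BD·BC
    B ↦ BD
    C ↦ BC
    D ↦ AC
  step 0 ⇒ step 1: CADD ⇒ BC·C·AC·AC
    A ↦ C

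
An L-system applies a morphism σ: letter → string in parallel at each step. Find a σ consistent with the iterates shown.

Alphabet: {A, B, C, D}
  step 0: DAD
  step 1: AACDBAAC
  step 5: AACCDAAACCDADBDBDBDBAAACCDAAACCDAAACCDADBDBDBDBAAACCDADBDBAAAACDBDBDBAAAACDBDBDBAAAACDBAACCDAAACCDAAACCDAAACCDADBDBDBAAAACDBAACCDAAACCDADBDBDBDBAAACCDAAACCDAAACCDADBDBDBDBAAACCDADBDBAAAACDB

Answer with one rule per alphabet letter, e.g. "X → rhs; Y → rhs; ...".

A->DB, B->CDA, C->A, D->AAC

  step 0 ⇒ step 1: DAD ⇒ AAC·DB·AAC
    A ↦ DB
    D ↦ AAC
    B ↦ CDA  (constrained at step 1)
    C ↦ A  (constrained at step 1)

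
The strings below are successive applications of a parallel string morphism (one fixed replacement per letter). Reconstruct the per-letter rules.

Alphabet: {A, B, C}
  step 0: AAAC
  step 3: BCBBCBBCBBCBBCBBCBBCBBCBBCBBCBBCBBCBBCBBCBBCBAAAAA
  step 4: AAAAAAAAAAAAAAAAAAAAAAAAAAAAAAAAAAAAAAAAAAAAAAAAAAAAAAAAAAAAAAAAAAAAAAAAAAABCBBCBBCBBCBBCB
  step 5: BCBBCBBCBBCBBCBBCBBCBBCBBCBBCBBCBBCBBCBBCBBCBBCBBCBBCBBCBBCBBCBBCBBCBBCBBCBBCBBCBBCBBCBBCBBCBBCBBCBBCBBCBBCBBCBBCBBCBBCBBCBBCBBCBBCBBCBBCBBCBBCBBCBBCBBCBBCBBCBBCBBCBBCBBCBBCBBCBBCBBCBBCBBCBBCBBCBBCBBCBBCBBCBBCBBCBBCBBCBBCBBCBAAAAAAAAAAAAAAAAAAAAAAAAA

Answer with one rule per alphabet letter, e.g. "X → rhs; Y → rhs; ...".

A->BCB, B->AA, C->A

  step 4 ⇒ step 5: AAAAAAAAAAAAAAAAAAAAAAAAAAAAAAAAAAAAAAAAAAAAAAAAAAAAAAAAAAAAAAAAAAAAAAAAAAABCBBCBBCBBCBBCB ⇒ BCB·BCB·BCB·BCB·BCB·BCB·BCB·BCB·BCB·BCB·BCB·BCB·BCB·BCB·BCB·BCB·BCB·BCB·BCB·BCB·BCB·BCB·BCB·BCB·BCB·BCB·BCB·BCB·BCB·BCB·BCB·BCB·BCB·BCB·BCB·BCB·BCB·BCB·BCB·BCB·BCB·BCB·BCB·BCB·BCB·BCB·BCB·BCB·BCB·BCB·BCB·BCB·BCB·BCB·BCB·BCB·BCB·BCB·BCB·BCB·BCB·BCB·BCB·BCB·BCB·BCB·BCB·BCB·BCB·BCB·BCB·BCB·BCB·BCB·BCB·AA·A·AA·AA·A·AA·AA·A·AA·AA·A·AA·AA·A·AA
    A ↦ BCB
    B ↦ AA
    C ↦ A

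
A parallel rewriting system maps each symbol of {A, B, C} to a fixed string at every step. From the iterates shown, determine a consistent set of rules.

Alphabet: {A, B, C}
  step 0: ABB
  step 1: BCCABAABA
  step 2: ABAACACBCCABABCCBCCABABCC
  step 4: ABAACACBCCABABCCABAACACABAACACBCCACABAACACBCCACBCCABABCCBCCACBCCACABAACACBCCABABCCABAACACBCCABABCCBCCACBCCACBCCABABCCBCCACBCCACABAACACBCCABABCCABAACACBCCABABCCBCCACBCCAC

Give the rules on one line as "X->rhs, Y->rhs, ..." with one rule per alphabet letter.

  step 1 ⇒ step 2: BCCABAABA ⇒ ABA·AC·AC·BCC·ABA·BCC·BCC·ABA·BCC
    A ↦ BCC
    B ↦ ABA
    C ↦ AC

A->BCC, B->ABA, C->AC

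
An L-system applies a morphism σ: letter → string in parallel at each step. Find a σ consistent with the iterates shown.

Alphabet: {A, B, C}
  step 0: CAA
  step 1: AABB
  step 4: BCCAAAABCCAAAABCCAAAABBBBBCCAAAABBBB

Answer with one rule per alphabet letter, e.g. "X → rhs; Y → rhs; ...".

A->B, B->BCC, C->AA

  step 0 ⇒ step 1: CAA ⇒ AA·B·B
    A ↦ B
    C ↦ AA
    B ↦ BCC  (constrained at step 1)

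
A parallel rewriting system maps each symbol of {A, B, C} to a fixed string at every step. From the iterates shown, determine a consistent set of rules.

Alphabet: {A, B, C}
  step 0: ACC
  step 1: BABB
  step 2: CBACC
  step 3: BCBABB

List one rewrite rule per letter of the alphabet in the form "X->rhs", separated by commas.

A->BA, B->C, C->B

  step 2 ⇒ step 3: CBACC ⇒ B·C·BA·B·B
    A ↦ BA
    B ↦ C
    C ↦ B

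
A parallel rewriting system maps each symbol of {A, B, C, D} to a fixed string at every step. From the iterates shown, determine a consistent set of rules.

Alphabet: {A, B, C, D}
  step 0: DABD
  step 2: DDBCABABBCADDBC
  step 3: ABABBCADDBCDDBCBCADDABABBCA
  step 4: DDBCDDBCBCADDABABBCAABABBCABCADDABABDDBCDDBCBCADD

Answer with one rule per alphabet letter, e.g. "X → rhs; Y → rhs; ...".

  step 3 ⇒ step 4: ABABBCADDBCDDBCBCADDABABBCA ⇒ DD·BC·DD·BC·BC·A·DD·AB·AB·BC·A·AB·AB·BC·A·BC·A·DD·AB·AB·DD·BC·DD·BC·BC·A·DD
    A ↦ DD
    B ↦ BC
    C ↦ A
    D ↦ AB

A->DD, B->BC, C->A, D->AB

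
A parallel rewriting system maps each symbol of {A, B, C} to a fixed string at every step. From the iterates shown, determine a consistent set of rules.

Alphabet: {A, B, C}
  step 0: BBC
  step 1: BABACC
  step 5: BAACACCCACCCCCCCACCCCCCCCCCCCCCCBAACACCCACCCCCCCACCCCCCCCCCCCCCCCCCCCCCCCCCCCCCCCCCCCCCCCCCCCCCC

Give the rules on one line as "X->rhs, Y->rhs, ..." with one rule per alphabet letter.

A->AC, B->BA, C->CC

  step 0 ⇒ step 1: BBC ⇒ BA·BA·CC
    B ↦ BA
    C ↦ CC
    A ↦ AC  (constrained at step 1)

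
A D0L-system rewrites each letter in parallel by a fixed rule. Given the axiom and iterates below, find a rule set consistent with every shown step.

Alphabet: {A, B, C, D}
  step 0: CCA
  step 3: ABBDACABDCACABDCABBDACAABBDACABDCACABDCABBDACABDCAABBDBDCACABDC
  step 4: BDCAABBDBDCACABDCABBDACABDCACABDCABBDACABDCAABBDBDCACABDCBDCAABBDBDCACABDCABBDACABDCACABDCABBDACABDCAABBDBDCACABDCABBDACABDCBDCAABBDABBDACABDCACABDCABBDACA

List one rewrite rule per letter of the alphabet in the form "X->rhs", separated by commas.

A->BDC, B->A, C->ACA, D->BBD

  step 3 ⇒ step 4: ABBDACABDCACABDCABBDACAABBDACABDCACABDCABBDACABDCAABBDBDCACABDC ⇒ BDC·A·A·BBD·BDC·ACA·BDC·A·BBD·ACA·BDC·ACA·BDC·A·BBD·ACA·BDC·A·A·BBD·BDC·ACA·BDC·BDC·A·A·BBD·BDC·ACA·BDC·A·BBD·ACA·BDC·ACA·BDC·A·BBD·ACA·BDC·A·A·BBD·BDC·ACA·BDC·A·BBD·ACA·BDC·BDC·A·A·BBD·A·BBD·ACA·BDC·ACA·BDC·A·BBD·ACA
    A ↦ BDC
    B ↦ A
    C ↦ ACA
    D ↦ BBD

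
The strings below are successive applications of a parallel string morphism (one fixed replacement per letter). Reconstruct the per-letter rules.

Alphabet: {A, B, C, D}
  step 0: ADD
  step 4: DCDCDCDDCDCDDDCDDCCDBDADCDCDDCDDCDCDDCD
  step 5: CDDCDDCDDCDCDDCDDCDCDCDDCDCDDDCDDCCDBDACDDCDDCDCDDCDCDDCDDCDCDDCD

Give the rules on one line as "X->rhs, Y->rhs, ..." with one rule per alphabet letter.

A->BDA, B->DC, C->D, D->CD

  step 4 ⇒ step 5: DCDCDCDDCDCDDDCDDCCDBDADCDCDDCDDCDCDDCD ⇒ CD·D·CD·D·CD·D·CD·CD·D·CD·D·CD·CD·CD·D·CD·CD·D·D·CD·DC·CD·BDA·CD·D·CD·D·CD·CD·D·CD·CD·D·CD·D·CD·CD·D·CD
    A ↦ BDA
    B ↦ DC
    C ↦ D
    D ↦ CD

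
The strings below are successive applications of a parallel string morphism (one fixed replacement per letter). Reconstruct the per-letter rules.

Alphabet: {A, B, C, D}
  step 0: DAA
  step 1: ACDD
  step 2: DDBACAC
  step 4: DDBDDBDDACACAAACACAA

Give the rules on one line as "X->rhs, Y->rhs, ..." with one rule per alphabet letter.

  step 1 ⇒ step 2: ACDD ⇒ D·DB·AC·AC
    A ↦ D
    C ↦ DB
    D ↦ AC
    B ↦ AA  (constrained at step 2)

A->D, B->AA, C->DB, D->AC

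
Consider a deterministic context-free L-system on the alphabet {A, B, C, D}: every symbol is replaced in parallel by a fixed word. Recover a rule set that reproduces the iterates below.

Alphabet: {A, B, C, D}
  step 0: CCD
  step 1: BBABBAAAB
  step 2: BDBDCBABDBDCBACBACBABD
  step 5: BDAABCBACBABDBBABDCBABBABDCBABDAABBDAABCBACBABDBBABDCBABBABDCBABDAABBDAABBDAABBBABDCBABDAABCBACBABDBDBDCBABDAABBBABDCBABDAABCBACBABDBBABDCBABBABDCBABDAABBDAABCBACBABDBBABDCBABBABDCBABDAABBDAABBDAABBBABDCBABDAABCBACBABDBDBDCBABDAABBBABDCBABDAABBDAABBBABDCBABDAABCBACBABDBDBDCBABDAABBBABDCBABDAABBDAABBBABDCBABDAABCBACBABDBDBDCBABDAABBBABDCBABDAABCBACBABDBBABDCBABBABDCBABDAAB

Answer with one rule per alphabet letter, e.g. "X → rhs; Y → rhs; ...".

  step 1 ⇒ step 2: BBABBAAAB ⇒ BD·BD·CBA·BD·BD·CBA·CBA·CBA·BD
    A ↦ CBA
    B ↦ BD
  step 0 ⇒ step 1: CCD ⇒ BBA·BBA·AAB
    C ↦ BBA
  step 0 ⇒ step 1: CCD ⇒ BBA·BBA·AAB
    D ↦ AAB

A->CBA, B->BD, C->BBA, D->AAB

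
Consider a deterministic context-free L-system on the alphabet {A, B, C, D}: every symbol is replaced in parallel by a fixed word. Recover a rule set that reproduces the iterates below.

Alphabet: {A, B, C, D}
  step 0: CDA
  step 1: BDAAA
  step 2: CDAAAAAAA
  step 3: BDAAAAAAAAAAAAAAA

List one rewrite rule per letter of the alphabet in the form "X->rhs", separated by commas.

A->AA, B->C, C->B, D->DA

  step 2 ⇒ step 3: CDAAAAAAA ⇒ B·DA·AA·AA·AA·AA·AA·AA·AA
    A ↦ AA
    C ↦ B
    D ↦ DA
  step 1 ⇒ step 2: BDAAA ⇒ C·DA·AA·AA·AA
    B ↦ C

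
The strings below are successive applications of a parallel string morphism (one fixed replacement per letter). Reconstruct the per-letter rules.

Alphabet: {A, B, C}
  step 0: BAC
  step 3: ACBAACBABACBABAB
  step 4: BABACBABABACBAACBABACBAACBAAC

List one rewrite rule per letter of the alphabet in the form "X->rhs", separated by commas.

A->BA, B->AC, C->B

  step 3 ⇒ step 4: ACBAACBABACBABAB ⇒ BA·B·AC·BA·BA·B·AC·BA·AC·BA·B·AC·BA·AC·BA·AC
    A ↦ BA
    B ↦ AC
    C ↦ B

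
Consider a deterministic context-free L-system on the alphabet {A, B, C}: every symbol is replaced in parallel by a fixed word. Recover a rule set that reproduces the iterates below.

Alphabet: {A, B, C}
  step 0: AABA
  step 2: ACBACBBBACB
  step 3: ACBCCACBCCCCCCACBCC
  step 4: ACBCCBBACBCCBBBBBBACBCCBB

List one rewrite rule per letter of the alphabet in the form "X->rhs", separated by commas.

  step 3 ⇒ step 4: ACBCCACBCCCCCCACBCC ⇒ AC·B·CC·B·B·AC·B·CC·B·B·B·B·B·B·AC·B·CC·B·B
    A ↦ AC
    B ↦ CC
    C ↦ B

A->AC, B->CC, C->B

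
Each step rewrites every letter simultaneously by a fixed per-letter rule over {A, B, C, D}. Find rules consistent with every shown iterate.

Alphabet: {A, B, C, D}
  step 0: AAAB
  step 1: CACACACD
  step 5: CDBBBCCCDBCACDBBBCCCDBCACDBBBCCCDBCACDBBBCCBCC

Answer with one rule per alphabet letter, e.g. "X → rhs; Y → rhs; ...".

A->CA, B->CD, C->B, D->CC

  step 0 ⇒ step 1: AAAB ⇒ CA·CA·CA·CD
    A ↦ CA
    B ↦ CD
    C ↦ B  (constrained at step 1)
    D ↦ CC  (constrained at step 1)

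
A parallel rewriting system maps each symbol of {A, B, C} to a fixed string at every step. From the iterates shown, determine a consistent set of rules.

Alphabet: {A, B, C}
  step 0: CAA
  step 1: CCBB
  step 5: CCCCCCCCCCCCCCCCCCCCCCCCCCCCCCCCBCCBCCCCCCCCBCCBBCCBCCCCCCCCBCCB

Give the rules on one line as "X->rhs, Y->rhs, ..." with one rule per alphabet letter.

  step 0 ⇒ step 1: CAA ⇒ CC·B·B
    A ↦ B
    C ↦ CC
    B ↦ ACA  (constrained at step 1)

A->B, B->ACA, C->CC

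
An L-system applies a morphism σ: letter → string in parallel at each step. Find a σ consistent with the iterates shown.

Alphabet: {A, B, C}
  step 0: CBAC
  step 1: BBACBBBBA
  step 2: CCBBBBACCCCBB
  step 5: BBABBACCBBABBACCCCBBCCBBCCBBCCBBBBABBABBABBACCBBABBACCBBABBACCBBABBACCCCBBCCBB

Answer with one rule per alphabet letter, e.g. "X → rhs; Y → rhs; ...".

  step 1 ⇒ step 2: BBACBBBBA ⇒ C·C·BB·BBA·C·C·C·C·BB
    A ↦ BB
    B ↦ C
    C ↦ BBA

A->BB, B->C, C->BBA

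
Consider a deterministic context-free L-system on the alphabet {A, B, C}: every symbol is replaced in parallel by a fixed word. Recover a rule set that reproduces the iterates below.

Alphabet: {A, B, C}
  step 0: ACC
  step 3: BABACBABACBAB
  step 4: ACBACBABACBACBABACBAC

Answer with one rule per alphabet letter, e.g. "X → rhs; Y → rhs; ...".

A->B, B->AC, C->AB

  step 3 ⇒ step 4: BABACBABACBAB ⇒ AC·B·AC·B·AB·AC·B·AC·B·AB·AC·B·AC
    A ↦ B
    B ↦ AC
    C ↦ AB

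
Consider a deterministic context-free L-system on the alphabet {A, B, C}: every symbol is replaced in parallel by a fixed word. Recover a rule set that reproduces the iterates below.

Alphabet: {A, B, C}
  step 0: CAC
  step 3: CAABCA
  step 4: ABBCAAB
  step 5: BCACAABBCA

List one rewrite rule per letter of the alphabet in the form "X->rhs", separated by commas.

A->B, B->CA, C->A

  step 4 ⇒ step 5: ABBCAAB ⇒ B·CA·CA·A·B·B·CA
    A ↦ B
    B ↦ CA
    C ↦ A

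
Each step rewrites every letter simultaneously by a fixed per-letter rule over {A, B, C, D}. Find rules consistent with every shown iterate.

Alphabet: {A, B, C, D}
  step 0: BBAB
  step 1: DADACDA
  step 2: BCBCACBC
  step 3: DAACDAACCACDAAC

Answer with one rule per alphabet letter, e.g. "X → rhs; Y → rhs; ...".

A->C, B->DA, C->AC, D->B

  step 2 ⇒ step 3: BCBCACBC ⇒ DA·AC·DA·AC·C·AC·DA·AC
    A ↦ C
    B ↦ DA
    C ↦ AC
  step 1 ⇒ step 2: DADACDA ⇒ B·C·B·C·AC·B·C
    D ↦ B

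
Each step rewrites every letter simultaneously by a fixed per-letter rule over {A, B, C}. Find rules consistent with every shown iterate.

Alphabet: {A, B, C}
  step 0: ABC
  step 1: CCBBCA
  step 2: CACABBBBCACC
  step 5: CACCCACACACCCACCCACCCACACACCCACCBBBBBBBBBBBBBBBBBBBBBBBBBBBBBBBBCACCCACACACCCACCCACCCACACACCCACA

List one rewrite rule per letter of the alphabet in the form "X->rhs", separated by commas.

  step 1 ⇒ step 2: CCBBCA ⇒ CA·CA·BB·BB·CA·CC
    A ↦ CC
    B ↦ BB
    C ↦ CA

A->CC, B->BB, C->CA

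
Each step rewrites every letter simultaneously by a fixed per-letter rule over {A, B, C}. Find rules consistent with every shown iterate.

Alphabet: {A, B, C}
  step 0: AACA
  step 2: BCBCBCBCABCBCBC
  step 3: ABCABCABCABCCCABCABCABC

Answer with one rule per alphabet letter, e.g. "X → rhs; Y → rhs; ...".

  step 2 ⇒ step 3: BCBCBCBCABCBCBC ⇒ A·BC·A·BC·A·BC·A·BC·CC·A·BC·A·BC·A·BC
    A ↦ CC
    B ↦ A
    C ↦ BC

A->CC, B->A, C->BC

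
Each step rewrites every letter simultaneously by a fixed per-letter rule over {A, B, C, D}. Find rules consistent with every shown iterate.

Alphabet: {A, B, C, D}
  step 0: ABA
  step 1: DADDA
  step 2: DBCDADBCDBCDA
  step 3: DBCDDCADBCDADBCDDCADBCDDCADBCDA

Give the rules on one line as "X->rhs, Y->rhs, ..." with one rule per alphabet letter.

A->DA, B->D, C->DCA, D->DBC

  step 2 ⇒ step 3: DBCDADBCDBCDA ⇒ DBC·D·DCA·DBC·DA·DBC·D·DCA·DBC·D·DCA·DBC·DA
    A ↦ DA
    B ↦ D
    C ↦ DCA
    D ↦ DBC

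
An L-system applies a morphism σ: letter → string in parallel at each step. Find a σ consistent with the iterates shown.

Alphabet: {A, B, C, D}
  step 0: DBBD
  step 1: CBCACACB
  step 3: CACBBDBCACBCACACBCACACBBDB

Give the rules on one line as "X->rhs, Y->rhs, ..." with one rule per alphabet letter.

A->B, B->CA, C->BD, D->CB

  step 0 ⇒ step 1: DBBD ⇒ CB·CA·CA·CB
    B ↦ CA
    D ↦ CB
    A ↦ B  (constrained at step 1)
    C ↦ BD  (constrained at step 1)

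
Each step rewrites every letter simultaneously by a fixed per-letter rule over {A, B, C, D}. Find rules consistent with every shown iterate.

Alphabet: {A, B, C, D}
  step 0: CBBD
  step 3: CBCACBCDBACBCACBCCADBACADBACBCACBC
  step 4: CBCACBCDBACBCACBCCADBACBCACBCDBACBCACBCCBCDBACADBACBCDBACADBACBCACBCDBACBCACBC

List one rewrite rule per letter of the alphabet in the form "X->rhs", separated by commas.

A->DBA, B->A, C->CBC, D->C

  step 3 ⇒ step 4: CBCACBCDBACBCACBCCADBACADBACBCACBC ⇒ CBC·A·CBC·DBA·CBC·A·CBC·C·A·DBA·CBC·A·CBC·DBA·CBC·A·CBC·CBC·DBA·C·A·DBA·CBC·DBA·C·A·DBA·CBC·A·CBC·DBA·CBC·A·CBC
    A ↦ DBA
    B ↦ A
    C ↦ CBC
    D ↦ C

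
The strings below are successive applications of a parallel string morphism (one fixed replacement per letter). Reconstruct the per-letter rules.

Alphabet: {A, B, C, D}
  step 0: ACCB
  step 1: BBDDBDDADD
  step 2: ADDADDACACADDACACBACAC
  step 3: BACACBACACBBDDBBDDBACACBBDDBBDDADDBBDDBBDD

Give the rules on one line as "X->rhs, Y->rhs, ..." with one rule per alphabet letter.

  step 2 ⇒ step 3: ADDADDACACADDACACBACAC ⇒ B·AC·AC·B·AC·AC·B·BDD·B·BDD·B·AC·AC·B·BDD·B·BDD·ADD·B·BDD·B·BDD
    A ↦ B
    B ↦ ADD
    C ↦ BDD
    D ↦ AC

A->B, B->ADD, C->BDD, D->AC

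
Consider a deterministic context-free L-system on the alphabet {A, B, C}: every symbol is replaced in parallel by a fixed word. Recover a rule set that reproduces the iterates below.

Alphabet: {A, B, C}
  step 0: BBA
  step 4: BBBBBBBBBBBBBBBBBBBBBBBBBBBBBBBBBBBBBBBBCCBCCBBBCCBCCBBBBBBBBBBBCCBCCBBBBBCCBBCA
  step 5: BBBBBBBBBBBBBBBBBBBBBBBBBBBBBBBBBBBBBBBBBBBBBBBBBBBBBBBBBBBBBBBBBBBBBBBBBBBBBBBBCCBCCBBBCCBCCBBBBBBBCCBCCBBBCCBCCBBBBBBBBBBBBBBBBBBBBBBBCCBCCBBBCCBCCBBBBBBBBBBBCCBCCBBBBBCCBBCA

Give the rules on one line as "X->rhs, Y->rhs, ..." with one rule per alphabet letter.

  step 4 ⇒ step 5: BBBBBBBBBBBBBBBBBBBBBBBBBBBBBBBBBBBBBBBBCCBCCBBBCCBCCBBBBBBBBBBBCCBCCBBBBBCCBBCA ⇒ BB·BB·BB·BB·BB·BB·BB·BB·BB·BB·BB·BB·BB·BB·BB·BB·BB·BB·BB·BB·BB·BB·BB·BB·BB·BB·BB·BB·BB·BB·BB·BB·BB·BB·BB·BB·BB·BB·BB·BB·CCB·CCB·BB·CCB·CCB·BB·BB·BB·CCB·CCB·BB·CCB·CCB·BB·BB·BB·BB·BB·BB·BB·BB·BB·BB·BB·CCB·CCB·BB·CCB·CCB·BB·BB·BB·BB·BB·CCB·CCB·BB·BB·CCB·BCA
    A ↦ BCA
    B ↦ BB
    C ↦ CCB

A->BCA, B->BB, C->CCB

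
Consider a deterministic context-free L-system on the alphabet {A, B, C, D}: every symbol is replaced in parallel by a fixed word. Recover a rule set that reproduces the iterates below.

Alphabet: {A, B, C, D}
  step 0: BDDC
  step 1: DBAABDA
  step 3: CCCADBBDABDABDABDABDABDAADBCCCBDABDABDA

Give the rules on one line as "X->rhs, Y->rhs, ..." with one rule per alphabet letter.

  step 0 ⇒ step 1: BDDC ⇒ DB·A·A·BDA
    B ↦ DB
    C ↦ BDA
    D ↦ A
    A ↦ CCC  (constrained at step 1)

A->CCC, B->DB, C->BDA, D->A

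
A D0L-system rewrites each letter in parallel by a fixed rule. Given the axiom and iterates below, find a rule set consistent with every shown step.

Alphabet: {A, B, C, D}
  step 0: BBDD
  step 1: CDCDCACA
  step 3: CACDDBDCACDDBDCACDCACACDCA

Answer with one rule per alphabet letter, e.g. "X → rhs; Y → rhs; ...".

  step 0 ⇒ step 1: BBDD ⇒ CD·CD·CA·CA
    B ↦ CD
    D ↦ CA
    A ↦ D  (constrained at step 1)
    C ↦ DB  (constrained at step 1)

A->D, B->CD, C->DB, D->CA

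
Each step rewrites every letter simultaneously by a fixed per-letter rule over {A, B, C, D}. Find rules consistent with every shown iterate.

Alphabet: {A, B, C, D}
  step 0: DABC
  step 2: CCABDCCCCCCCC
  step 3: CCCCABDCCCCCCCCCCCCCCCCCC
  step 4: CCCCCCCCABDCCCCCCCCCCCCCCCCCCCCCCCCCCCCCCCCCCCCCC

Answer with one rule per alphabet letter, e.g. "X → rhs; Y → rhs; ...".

  step 3 ⇒ step 4: CCCCABDCCCCCCCCCCCCCCCCCC ⇒ CC·CC·CC·CC·AB·DC·C·CC·CC·CC·CC·CC·CC·CC·CC·CC·CC·CC·CC·CC·CC·CC·CC·CC·CC
    A ↦ AB
    B ↦ DC
    C ↦ CC
    D ↦ C

A->AB, B->DC, C->CC, D->C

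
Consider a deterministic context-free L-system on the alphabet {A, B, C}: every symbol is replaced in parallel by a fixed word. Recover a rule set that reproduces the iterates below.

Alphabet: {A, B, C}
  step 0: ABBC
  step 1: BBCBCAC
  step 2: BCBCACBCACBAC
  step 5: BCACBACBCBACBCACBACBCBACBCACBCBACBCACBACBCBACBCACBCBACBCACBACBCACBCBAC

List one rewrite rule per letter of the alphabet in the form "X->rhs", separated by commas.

A->B, B->BC, C->AC

  step 1 ⇒ step 2: BBCBCAC ⇒ BC·BC·AC·BC·AC·B·AC
    A ↦ B
    B ↦ BC
    C ↦ AC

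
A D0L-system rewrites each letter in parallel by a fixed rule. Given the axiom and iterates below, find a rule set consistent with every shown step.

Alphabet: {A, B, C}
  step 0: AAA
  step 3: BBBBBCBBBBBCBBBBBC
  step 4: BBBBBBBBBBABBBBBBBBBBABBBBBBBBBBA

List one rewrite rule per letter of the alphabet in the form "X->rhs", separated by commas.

  step 3 ⇒ step 4: BBBBBCBBBBBCBBBBBC ⇒ BB·BB·BB·BB·BB·A·BB·BB·BB·BB·BB·A·BB·BB·BB·BB·BB·A
    B ↦ BB
    C ↦ A
    A ↦ BC  (constrained at step 0)

A->BC, B->BB, C->A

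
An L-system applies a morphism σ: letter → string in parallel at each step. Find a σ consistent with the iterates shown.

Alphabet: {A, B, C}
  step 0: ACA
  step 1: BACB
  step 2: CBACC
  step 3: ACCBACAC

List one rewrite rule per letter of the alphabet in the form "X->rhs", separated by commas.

A->B, B->C, C->AC

  step 2 ⇒ step 3: CBACC ⇒ AC·C·B·AC·AC
    A ↦ B
    B ↦ C
    C ↦ AC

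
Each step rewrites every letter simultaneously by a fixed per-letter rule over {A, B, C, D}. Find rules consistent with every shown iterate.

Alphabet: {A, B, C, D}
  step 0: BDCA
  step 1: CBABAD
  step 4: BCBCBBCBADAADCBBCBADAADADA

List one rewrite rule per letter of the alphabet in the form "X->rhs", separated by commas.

  step 0 ⇒ step 1: BDCA ⇒ CB·A·B·AD
    A ↦ AD
    B ↦ CB
    C ↦ B
    D ↦ A

A->AD, B->CB, C->B, D->A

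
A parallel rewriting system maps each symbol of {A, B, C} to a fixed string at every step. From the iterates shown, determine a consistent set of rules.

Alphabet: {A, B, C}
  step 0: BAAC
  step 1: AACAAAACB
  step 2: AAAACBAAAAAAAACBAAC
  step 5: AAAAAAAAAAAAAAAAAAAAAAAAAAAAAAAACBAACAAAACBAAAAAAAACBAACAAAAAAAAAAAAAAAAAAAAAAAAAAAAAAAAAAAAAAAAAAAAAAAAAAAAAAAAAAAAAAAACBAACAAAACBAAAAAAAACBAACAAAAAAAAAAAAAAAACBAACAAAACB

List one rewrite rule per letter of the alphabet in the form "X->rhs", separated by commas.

  step 1 ⇒ step 2: AACAAAACB ⇒ AA·AA·CB·AA·AA·AA·AA·CB·AAC
    A ↦ AA
    B ↦ AAC
    C ↦ CB

A->AA, B->AAC, C->CB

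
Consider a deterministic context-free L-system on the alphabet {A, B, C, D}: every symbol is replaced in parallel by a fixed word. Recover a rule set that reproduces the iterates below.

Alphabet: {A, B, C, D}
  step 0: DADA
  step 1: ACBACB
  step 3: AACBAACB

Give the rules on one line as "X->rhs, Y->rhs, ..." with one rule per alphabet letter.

  step 0 ⇒ step 1: DADA ⇒ AC·B·AC·B
    A ↦ B
    D ↦ AC
    B ↦ A  (constrained at step 1)
    C ↦ D  (constrained at step 1)

A->B, B->A, C->D, D->AC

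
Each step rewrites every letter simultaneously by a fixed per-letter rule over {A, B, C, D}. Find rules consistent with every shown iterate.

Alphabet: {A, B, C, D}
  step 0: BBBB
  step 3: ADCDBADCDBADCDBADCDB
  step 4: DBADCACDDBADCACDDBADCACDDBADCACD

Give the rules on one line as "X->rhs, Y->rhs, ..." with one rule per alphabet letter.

A->DB, B->CD, C->DC, D->A

  step 3 ⇒ step 4: ADCDBADCDBADCDBADCDB ⇒ DB·A·DC·A·CD·DB·A·DC·A·CD·DB·A·DC·A·CD·DB·A·DC·A·CD
    A ↦ DB
    B ↦ CD
    C ↦ DC
    D ↦ A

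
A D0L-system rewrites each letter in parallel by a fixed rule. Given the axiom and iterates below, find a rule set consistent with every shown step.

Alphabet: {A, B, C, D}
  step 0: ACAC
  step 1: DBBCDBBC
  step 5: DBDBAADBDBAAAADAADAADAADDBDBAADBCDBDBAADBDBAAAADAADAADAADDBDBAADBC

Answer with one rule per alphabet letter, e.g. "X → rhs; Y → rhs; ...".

  step 0 ⇒ step 1: ACAC ⇒ DB·BC·DB·BC
    A ↦ DB
    C ↦ BC
    B ↦ D  (constrained at step 1)
    D ↦ AA  (constrained at step 1)

A->DB, B->D, C->BC, D->AA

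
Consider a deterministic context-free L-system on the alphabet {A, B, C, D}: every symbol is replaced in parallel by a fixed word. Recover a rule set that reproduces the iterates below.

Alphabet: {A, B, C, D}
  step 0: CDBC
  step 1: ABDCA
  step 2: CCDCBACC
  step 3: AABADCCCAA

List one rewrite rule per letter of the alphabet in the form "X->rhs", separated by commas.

  step 2 ⇒ step 3: CCDCBACC ⇒ A·A·B·A·DC·CC·A·A
    A ↦ CC
    B ↦ DC
    C ↦ A
    D ↦ B

A->CC, B->DC, C->A, D->B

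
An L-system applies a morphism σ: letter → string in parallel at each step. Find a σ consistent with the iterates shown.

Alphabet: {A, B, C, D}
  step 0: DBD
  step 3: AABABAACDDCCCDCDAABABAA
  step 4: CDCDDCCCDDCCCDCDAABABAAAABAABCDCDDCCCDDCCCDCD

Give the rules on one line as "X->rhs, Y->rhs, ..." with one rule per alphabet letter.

A->CD, B->DCC, C->A, D->AB

  step 3 ⇒ step 4: AABABAACDDCCCDCDAABABAA ⇒ CD·CD·DCC·CD·DCC·CD·CD·A·AB·AB·A·A·A·AB·A·AB·CD·CD·DCC·CD·DCC·CD·CD
    A ↦ CD
    B ↦ DCC
    C ↦ A
    D ↦ AB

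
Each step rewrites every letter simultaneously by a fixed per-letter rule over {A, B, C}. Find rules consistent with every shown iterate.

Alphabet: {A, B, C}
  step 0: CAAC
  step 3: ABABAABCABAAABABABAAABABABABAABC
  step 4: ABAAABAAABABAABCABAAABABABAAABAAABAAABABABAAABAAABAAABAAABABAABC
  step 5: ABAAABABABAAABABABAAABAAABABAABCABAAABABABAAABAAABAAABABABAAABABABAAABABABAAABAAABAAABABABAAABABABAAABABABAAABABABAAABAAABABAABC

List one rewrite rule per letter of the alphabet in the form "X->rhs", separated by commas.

A->AB, B->AA, C->BC

  step 4 ⇒ step 5: ABAAABAAABABAABCABAAABABABAAABAAABAAABABABAAABAAABAAABAAABABAABC ⇒ AB·AA·AB·AB·AB·AA·AB·AB·AB·AA·AB·AA·AB·AB·AA·BC·AB·AA·AB·AB·AB·AA·AB·AA·AB·AA·AB·AB·AB·AA·AB·AB·AB·AA·AB·AB·AB·AA·AB·AA·AB·AA·AB·AB·AB·AA·AB·AB·AB·AA·AB·AB·AB·AA·AB·AB·AB·AA·AB·AA·AB·AB·AA·BC
    A ↦ AB
    B ↦ AA
    C ↦ BC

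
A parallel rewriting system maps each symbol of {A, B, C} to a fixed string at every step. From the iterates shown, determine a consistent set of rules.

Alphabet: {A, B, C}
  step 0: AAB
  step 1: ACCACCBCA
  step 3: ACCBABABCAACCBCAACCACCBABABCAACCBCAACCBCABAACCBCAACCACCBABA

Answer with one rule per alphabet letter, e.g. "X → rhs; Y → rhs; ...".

  step 0 ⇒ step 1: AAB ⇒ ACC·ACC·BCA
    A ↦ ACC
    B ↦ BCA
    C ↦ BA  (constrained at step 1)

A->ACC, B->BCA, C->BA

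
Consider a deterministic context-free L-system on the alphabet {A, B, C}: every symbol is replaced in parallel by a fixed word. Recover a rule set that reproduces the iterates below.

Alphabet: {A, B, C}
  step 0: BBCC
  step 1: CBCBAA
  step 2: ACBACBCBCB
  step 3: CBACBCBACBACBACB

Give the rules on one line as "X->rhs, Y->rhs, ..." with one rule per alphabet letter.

  step 2 ⇒ step 3: ACBACBCBCB ⇒ CB·A·CB·CB·A·CB·A·CB·A·CB
    A ↦ CB
    B ↦ CB
    C ↦ A

A->CB, B->CB, C->A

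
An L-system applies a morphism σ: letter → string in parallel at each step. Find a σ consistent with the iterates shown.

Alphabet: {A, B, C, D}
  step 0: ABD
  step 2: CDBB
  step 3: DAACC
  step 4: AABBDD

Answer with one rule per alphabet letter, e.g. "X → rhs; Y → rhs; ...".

  step 3 ⇒ step 4: DAACC ⇒ AA·B·B·D·D
    A ↦ B
    C ↦ D
    D ↦ AA
  step 2 ⇒ step 3: CDBB ⇒ D·AA·C·C
    B ↦ C

A->B, B->C, C->D, D->AA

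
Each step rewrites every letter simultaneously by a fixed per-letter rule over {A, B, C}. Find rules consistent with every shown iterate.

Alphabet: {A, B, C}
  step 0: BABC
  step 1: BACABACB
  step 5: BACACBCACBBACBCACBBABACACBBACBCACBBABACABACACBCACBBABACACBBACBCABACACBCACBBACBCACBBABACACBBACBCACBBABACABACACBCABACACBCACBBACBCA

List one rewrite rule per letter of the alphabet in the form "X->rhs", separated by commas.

  step 0 ⇒ step 1: BABC ⇒ BA·CA·BA·CB
    A ↦ CA
    B ↦ BA
    C ↦ CB

A->CA, B->BA, C->CB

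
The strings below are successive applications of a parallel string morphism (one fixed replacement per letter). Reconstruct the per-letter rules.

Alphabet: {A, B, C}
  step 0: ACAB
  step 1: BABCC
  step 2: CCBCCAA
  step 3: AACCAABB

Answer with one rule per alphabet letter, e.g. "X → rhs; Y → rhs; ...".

A->B, B->CC, C->A

  step 2 ⇒ step 3: CCBCCAA ⇒ A·A·CC·A·A·B·B
    A ↦ B
    B ↦ CC
    C ↦ A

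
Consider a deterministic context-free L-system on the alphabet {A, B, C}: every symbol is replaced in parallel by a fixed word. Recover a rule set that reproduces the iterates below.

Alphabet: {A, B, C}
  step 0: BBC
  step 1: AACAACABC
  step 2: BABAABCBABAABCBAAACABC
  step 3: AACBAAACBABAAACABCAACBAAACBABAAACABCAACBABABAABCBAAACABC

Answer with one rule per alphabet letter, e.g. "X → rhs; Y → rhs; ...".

  step 2 ⇒ step 3: BABAABCBABAABCBAAACABC ⇒ AAC·BA·AAC·BA·BA·AAC·ABC·AAC·BA·AAC·BA·BA·AAC·ABC·AAC·BA·BA·BA·ABC·BA·AAC·ABC
    A ↦ BA
    B ↦ AAC
    C ↦ ABC

A->BA, B->AAC, C->ABC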